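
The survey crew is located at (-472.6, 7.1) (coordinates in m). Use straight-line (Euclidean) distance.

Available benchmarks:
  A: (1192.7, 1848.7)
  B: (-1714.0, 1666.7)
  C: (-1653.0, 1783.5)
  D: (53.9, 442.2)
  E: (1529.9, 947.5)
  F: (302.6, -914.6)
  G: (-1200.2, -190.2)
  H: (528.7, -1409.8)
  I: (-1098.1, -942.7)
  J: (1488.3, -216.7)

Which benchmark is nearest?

Distances from (-472.6, 7.1):
A: 2482.9 m
B: 2072.5 m
C: 2132.8 m
D: 683.0 m
E: 2212.3 m
F: 1204.4 m
G: 753.9 m
H: 1735.0 m
I: 1137.3 m
J: 1973.6 m
Minimum: D at 683.0 m.

D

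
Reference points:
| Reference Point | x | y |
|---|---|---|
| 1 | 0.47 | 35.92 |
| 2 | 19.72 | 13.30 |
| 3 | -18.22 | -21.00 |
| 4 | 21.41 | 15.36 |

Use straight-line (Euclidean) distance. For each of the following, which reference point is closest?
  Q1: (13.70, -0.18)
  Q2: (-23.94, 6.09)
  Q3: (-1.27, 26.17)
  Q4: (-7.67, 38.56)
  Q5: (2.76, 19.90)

Q1→2; Q2→3; Q3→1; Q4→1; Q5→1

Q1 at (13.70, -0.18):
  1: √((-13.23)² + (36.10)²) = √(175.0329 + 1303.2100) = 38.45
  2: √((6.02)² + (13.48)²) = √(36.2404 + 181.7104) = 14.76
  3: √((-31.92)² + (-20.82)²) = √(1018.8864 + 433.4724) = 38.11
  4: √((7.71)² + (15.54)²) = √(59.4441 + 241.4916) = 17.35
  → nearest: 2 (14.76)
Q2 at (-23.94, 6.09):
  1: √((24.41)² + (29.83)²) = √(595.8481 + 889.8289) = 38.54
  2: √((43.66)² + (7.21)²) = √(1906.1956 + 51.9841) = 44.25
  3: √((5.72)² + (-27.09)²) = √(32.7184 + 733.8681) = 27.69
  4: √((45.35)² + (9.27)²) = √(2056.6225 + 85.9329) = 46.29
  → nearest: 3 (27.69)
Q3 at (-1.27, 26.17):
  1: √((1.74)² + (9.75)²) = √(3.0276 + 95.0625) = 9.90
  2: √((20.99)² + (-12.87)²) = √(440.5801 + 165.6369) = 24.62
  3: √((-16.95)² + (-47.17)²) = √(287.3025 + 2225.0089) = 50.12
  4: √((22.68)² + (-10.81)²) = √(514.3824 + 116.8561) = 25.12
  → nearest: 1 (9.90)
Q4 at (-7.67, 38.56):
  1: √((8.14)² + (-2.64)²) = √(66.2596 + 6.9696) = 8.56
  2: √((27.39)² + (-25.26)²) = √(750.2121 + 638.0676) = 37.26
  3: √((-10.55)² + (-59.56)²) = √(111.3025 + 3547.3936) = 60.49
  4: √((29.08)² + (-23.20)²) = √(845.6464 + 538.2400) = 37.20
  → nearest: 1 (8.56)
Q5 at (2.76, 19.90):
  1: √((-2.29)² + (16.02)²) = √(5.2441 + 256.6404) = 16.18
  2: √((16.96)² + (-6.60)²) = √(287.6416 + 43.5600) = 18.20
  3: √((-20.98)² + (-40.90)²) = √(440.1604 + 1672.8100) = 45.97
  4: √((18.65)² + (-4.54)²) = √(347.8225 + 20.6116) = 19.19
  → nearest: 1 (16.18)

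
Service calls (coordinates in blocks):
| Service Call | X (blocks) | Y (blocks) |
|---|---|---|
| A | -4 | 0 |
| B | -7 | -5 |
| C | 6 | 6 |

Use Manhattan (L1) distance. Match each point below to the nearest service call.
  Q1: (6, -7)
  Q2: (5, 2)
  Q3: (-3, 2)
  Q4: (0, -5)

Q1 at (6, -7):
  A: 17 blocks
  B: 15 blocks
  C: 13 blocks
  → nearest: C (13 blocks)
Q2 at (5, 2):
  A: 11 blocks
  B: 19 blocks
  C: 5 blocks
  → nearest: C (5 blocks)
Q3 at (-3, 2):
  A: 3 blocks
  B: 11 blocks
  C: 13 blocks
  → nearest: A (3 blocks)
Q4 at (0, -5):
  A: 9 blocks
  B: 7 blocks
  C: 17 blocks
  → nearest: B (7 blocks)

Q1→C; Q2→C; Q3→A; Q4→B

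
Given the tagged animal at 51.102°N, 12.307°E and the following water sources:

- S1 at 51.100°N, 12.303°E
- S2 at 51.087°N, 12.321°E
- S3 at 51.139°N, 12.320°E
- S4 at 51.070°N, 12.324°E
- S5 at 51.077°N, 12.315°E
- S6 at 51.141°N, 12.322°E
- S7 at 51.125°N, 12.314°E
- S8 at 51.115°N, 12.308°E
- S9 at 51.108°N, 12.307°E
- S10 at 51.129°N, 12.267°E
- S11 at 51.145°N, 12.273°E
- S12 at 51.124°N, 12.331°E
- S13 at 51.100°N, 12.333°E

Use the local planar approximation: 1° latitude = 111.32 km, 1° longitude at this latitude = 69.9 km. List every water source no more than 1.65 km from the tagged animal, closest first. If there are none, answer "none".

S1, S9, S8

Distances from 51.102°N, 12.307°E:
S1: √((-0.002·111.32)² + (-0.004·69.9)²) = √(0.04957 + 0.07818) = 0.357 km
S2: √((-0.015·111.32)² + (0.014·69.9)²) = √(2.78823 + 0.95766) = 1.935 km
S3: √((0.037·111.32)² + (0.013·69.9)²) = √(16.96484 + 0.82574) = 4.218 km
S4: √((-0.032·111.32)² + (0.017·69.9)²) = √(12.68955 + 1.41206) = 3.755 km
S5: √((-0.025·111.32)² + (0.008·69.9)²) = √(7.74509 + 0.31270) = 2.839 km
S6: √((0.039·111.32)² + (0.015·69.9)²) = √(18.84845 + 1.09935) = 4.466 km
S7: √((0.023·111.32)² + (0.007·69.9)²) = √(6.55544 + 0.23941) = 2.607 km
S8: √((0.013·111.32)² + (0.001·69.9)²) = √(2.09427 + 0.00489) = 1.449 km
S9: √((0.006·111.32)² + (0.000·69.9)²) = √(0.44612 + 0.00000) = 0.668 km
S10: √((0.027·111.32)² + (-0.040·69.9)²) = √(9.03387 + 7.81762) = 4.105 km
S11: √((0.043·111.32)² + (-0.034·69.9)²) = √(22.91307 + 5.64823) = 5.344 km
S12: √((0.022·111.32)² + (0.024·69.9)²) = √(5.99780 + 2.81434) = 2.969 km
S13: √((-0.002·111.32)² + (0.026·69.9)²) = √(0.04957 + 3.30294) = 1.831 km
Threshold 1.65 km: S1 (0.357 km), S9 (0.668 km), S8 (1.449 km) are within range.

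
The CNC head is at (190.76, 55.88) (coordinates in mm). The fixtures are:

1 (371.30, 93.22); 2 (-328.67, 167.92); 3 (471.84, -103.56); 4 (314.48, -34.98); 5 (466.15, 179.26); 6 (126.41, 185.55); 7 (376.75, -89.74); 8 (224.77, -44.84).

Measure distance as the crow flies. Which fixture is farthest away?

Distances from (190.76, 55.88):
1: 184.36 mm
2: 531.38 mm
3: 323.15 mm
4: 153.50 mm
5: 301.77 mm
6: 144.76 mm
7: 236.21 mm
8: 106.31 mm
Maximum: 2 at 531.38 mm.

2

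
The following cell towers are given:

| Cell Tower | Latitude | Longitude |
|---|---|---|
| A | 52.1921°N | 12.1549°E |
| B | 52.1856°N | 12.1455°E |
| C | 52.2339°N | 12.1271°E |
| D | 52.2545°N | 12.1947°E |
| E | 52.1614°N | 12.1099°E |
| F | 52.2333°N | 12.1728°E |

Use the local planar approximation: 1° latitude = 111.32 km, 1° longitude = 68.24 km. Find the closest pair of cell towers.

A and B

Pairwise distances:
A–B: √((-0.0065·111.32)² + (-0.0094·68.24)²) = √(0.523568 + 0.411466) = 0.9670 km
A–C: √((0.0418·111.32)² + (-0.0278·68.24)²) = √(21.652047 + 3.598882) = 5.0250 km
A–D: √((0.0624·111.32)² + (0.0398·68.24)²) = √(48.252028 + 7.376395) = 7.4584 km
A–E: √((-0.0307·111.32)² + (-0.0450·68.24)²) = √(11.679470 + 9.429813) = 4.5945 km
A–F: √((0.0412·111.32)² + (0.0179·68.24)²) = √(21.034918 + 1.492052) = 4.7463 km
B–C: √((0.0483·111.32)² + (-0.0184·68.24)²) = √(28.909505 + 1.576572) = 5.5214 km
B–D: √((0.0689·111.32)² + (0.0492·68.24)²) = √(58.828102 + 11.272188) = 8.3726 km
B–E: √((-0.0242·111.32)² + (-0.0356·68.24)²) = √(7.257334 + 5.901712) = 3.6275 km
B–F: √((0.0477·111.32)² + (0.0273·68.24)²) = √(28.195718 + 3.470590) = 5.6273 km
C–D: √((0.0206·111.32)² + (0.0676·68.24)²) = √(5.258730 + 21.279990) = 5.1516 km
C–E: √((-0.0725·111.32)² + (-0.0172·68.24)²) = √(65.136198 + 1.377637) = 8.1556 km
C–F: √((-0.0006·111.32)² + (0.0457·68.24)²) = √(0.004461 + 9.725466) = 3.1193 km
D–E: √((-0.0931·111.32)² + (-0.0848·68.24)²) = √(107.410257 + 33.486499) = 11.8700 km
D–F: √((-0.0212·111.32)² + (-0.0219·68.24)²) = √(5.569524 + 2.233399) = 2.7934 km
E–F: √((0.0719·111.32)² + (0.0629·68.24)²) = √(64.062543 + 18.423805) = 9.0822 km
Closest pair: A–B at 0.9670 km.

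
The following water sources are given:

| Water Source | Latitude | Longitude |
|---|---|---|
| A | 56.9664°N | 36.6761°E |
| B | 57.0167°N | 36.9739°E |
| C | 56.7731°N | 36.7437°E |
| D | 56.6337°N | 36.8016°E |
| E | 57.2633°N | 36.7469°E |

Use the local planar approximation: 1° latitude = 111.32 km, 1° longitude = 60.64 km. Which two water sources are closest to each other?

Pairwise distances:
C–D: 15.9103 km
A–B: 18.9068 km
A–C: 21.9051 km
B–C: 30.4996 km
B–E: 30.7094 km
A–E: 33.3286 km
A–D: 37.8100 km
B–D: 43.8971 km
C–E: 54.5694 km
D–E: 70.1655 km
Closest pair: C–D at 15.9103 km.

C and D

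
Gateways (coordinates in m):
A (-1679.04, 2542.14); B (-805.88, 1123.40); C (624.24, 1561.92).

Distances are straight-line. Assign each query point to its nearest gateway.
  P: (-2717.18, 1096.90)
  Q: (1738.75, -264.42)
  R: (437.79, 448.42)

P at (-2717.18, 1096.90):
  A: √((1038.14)² + (1445.24)²) = √(1077734.6596 + 2088718.6576) = 1779.45 m
  B: √((1911.30)² + (26.50)²) = √(3653067.6900 + 702.2500) = 1911.48 m
  C: √((3341.42)² + (465.02)²) = √(11165087.6164 + 216243.6004) = 3373.62 m
  → nearest: A (1779.45 m)
Q at (1738.75, -264.42):
  A: √((-3417.79)² + (2806.56)²) = √(11681288.4841 + 7876779.0336) = 4422.45 m
  B: √((-2544.63)² + (1387.82)²) = √(6475141.8369 + 1926044.3524) = 2898.48 m
  C: √((-1114.51)² + (1826.34)²) = √(1242132.5401 + 3335517.7956) = 2139.54 m
  → nearest: C (2139.54 m)
R at (437.79, 448.42):
  A: √((-2116.83)² + (2093.72)²) = √(4480969.2489 + 4383663.4384) = 2977.35 m
  B: √((-1243.67)² + (674.98)²) = √(1546715.0689 + 455598.0004) = 1415.03 m
  C: √((186.45)² + (1113.50)²) = √(34763.6025 + 1239882.2500) = 1129.00 m
  → nearest: C (1129.00 m)

P→A; Q→C; R→C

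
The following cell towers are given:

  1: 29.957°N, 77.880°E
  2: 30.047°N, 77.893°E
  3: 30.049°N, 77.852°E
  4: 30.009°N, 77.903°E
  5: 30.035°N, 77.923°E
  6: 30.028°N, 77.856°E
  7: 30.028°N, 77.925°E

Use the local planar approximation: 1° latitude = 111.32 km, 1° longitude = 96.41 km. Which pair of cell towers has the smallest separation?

5 and 7

Pairwise distances:
1–2: 10.097 km
1–3: 10.591 km
1–4: 6.199 km
1–5: 9.622 km
1–6: 8.235 km
1–7: 9.016 km
2–3: 3.959 km
2–4: 4.339 km
2–5: 3.186 km
2–6: 4.147 km
2–7: 3.741 km
3–4: 6.634 km
3–5: 7.020 km
3–6: 2.369 km
3–7: 7.416 km
4–5: 3.478 km
4–6: 5.001 km
4–7: 2.995 km
5–6: 6.506 km
5–7: 0.803 km
6–7: 6.652 km
Closest pair: 5–7 at 0.803 km.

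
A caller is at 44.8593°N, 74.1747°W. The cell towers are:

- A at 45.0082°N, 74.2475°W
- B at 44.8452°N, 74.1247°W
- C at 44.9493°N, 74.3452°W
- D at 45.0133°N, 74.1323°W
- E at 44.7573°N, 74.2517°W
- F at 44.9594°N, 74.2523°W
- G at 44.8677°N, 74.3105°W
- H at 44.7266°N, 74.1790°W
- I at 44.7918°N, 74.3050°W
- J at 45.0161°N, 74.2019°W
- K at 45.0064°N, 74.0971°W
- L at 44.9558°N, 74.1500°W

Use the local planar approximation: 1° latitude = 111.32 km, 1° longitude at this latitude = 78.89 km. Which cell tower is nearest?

Distances from 44.8593°N, 74.1747°W:
A: √((0.1489·111.32)² + (-0.0728·78.89)²) = √(274.748792 + 32.984254) = 17.5423 km
B: √((-0.0141·111.32)² + (0.0500·78.89)²) = √(2.463682 + 15.559080) = 4.2453 km
C: √((0.0900·111.32)² + (-0.1705·78.89)²) = √(100.376353 + 180.922541) = 16.7720 km
D: √((0.1540·111.32)² + (0.0424·78.89)²) = √(293.892049 + 11.188597) = 17.4666 km
E: √((-0.1020·111.32)² + (-0.0770·78.89)²) = √(128.927850 + 36.899915) = 12.8774 km
F: √((0.1001·111.32)² + (-0.0776·78.89)²) = √(124.169391 + 37.477219) = 12.7140 km
G: √((0.0084·111.32)² + (-0.1358·78.89)²) = √(0.874390 + 114.773983) = 10.7540 km
H: √((-0.1327·111.32)² + (-0.0043·78.89)²) = √(218.216829 + 0.115075) = 14.7761 km
I: √((-0.0675·111.32)² + (-0.1303·78.89)²) = √(56.461699 + 105.665386) = 12.7329 km
J: √((0.1568·111.32)² + (-0.0272·78.89)²) = √(304.676187 + 4.604492) = 17.5864 km
K: √((0.1471·111.32)² + (0.0776·78.89)²) = √(268.146258 + 37.477219) = 17.4821 km
L: √((0.0965·111.32)² + (0.0247·78.89)²) = √(115.398728 + 3.796976) = 10.9177 km
Minimum: B at 4.2453 km.

B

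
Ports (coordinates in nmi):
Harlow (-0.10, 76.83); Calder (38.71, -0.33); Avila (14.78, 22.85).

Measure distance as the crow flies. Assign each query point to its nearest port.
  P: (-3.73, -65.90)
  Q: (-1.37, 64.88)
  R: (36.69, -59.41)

P at (-3.73, -65.90):
  Harlow: √((3.63)² + (142.73)²) = √(13.1769 + 20371.8529) = 142.78 nmi
  Calder: √((42.44)² + (65.57)²) = √(1801.1536 + 4299.4249) = 78.11 nmi
  Avila: √((18.51)² + (88.75)²) = √(342.6201 + 7876.5625) = 90.66 nmi
  → nearest: Calder (78.11 nmi)
Q at (-1.37, 64.88):
  Harlow: √((1.27)² + (11.95)²) = √(1.6129 + 142.8025) = 12.02 nmi
  Calder: √((40.08)² + (-65.21)²) = √(1606.4064 + 4252.3441) = 76.54 nmi
  Avila: √((16.15)² + (-42.03)²) = √(260.8225 + 1766.5209) = 45.03 nmi
  → nearest: Harlow (12.02 nmi)
R at (36.69, -59.41):
  Harlow: √((-36.79)² + (136.24)²) = √(1353.5041 + 18561.3376) = 141.12 nmi
  Calder: √((2.02)² + (59.08)²) = √(4.0804 + 3490.4464) = 59.11 nmi
  Avila: √((-21.91)² + (82.26)²) = √(480.0481 + 6766.7076) = 85.13 nmi
  → nearest: Calder (59.11 nmi)

P→Calder; Q→Harlow; R→Calder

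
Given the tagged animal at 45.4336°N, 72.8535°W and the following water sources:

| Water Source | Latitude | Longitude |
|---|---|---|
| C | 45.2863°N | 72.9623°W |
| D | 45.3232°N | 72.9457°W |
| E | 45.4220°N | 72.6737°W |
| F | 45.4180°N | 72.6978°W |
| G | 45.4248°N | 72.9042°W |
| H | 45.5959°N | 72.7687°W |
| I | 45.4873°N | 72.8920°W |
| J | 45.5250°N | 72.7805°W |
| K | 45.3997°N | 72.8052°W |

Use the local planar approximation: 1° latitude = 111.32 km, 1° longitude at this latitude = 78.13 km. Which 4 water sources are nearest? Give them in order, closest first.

G, K, I, J

Distances from 45.4336°N, 72.8535°W:
C: √((-0.1473·111.32)² + (-0.1088·78.13)²) = √(268.875907 + 72.259248) = 18.4698 km
D: √((-0.1104·111.32)² + (-0.0922·78.13)²) = √(151.037414 + 51.891651) = 14.2453 km
E: √((-0.0116·111.32)² + (0.1798·78.13)²) = √(1.667487 + 197.339954) = 14.1070 km
F: √((-0.0156·111.32)² + (0.1557·78.13)²) = √(3.015752 + 147.983357) = 12.2882 km
G: √((-0.0088·111.32)² + (-0.0507·78.13)²) = √(0.959648 + 15.691034) = 4.0805 km
H: √((0.1623·111.32)² + (0.0848·78.13)²) = √(326.425017 + 43.896243) = 19.2437 km
I: √((0.0537·111.32)² + (-0.0385·78.13)²) = √(35.735097 + 9.048094) = 6.6920 km
J: √((0.0914·111.32)² + (0.0730·78.13)²) = √(103.523462 + 32.529798) = 11.6642 km
K: √((-0.0339·111.32)² + (0.0483·78.13)²) = √(14.241174 + 14.240653) = 5.3368 km
Sorted: G (4.0805 km) < K (5.3368 km) < I (6.6920 km) < J (11.6642 km) < F (12.2882 km) < E (14.1070 km) < …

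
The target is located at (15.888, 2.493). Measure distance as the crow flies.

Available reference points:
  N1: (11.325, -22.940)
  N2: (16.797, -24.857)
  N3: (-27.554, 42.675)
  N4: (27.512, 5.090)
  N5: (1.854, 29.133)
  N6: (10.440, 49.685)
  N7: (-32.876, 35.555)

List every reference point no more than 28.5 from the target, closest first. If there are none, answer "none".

Distances from (15.888, 2.493):
N1: 25.839
N2: 27.365
N3: 59.176
N4: 11.911
N5: 30.111
N6: 47.505
N7: 58.915
Threshold 28.5: N4 (11.911), N1 (25.839), N2 (27.365) are within range.

N4, N1, N2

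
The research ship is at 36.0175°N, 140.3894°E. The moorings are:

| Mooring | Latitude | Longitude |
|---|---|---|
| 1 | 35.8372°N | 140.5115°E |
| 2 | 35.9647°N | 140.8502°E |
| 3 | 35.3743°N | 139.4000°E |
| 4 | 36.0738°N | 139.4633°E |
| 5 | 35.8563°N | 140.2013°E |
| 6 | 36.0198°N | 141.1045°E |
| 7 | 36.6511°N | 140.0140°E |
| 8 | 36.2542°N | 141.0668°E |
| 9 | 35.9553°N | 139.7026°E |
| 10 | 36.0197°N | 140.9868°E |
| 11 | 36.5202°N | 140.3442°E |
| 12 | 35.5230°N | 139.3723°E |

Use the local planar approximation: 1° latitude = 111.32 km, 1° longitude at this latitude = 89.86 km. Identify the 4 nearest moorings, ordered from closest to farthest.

1, 5, 2, 10

Distances from 36.0175°N, 140.3894°E:
1: 22.8742 km
2: 41.8226 km
3: 114.1545 km
4: 83.4550 km
5: 24.6519 km
6: 64.2594 km
7: 78.1841 km
8: 66.3294 km
9: 62.1031 km
10: 53.6829 km
11: 56.1078 km
12: 106.6939 km
Sorted: 1 (22.8742 km) < 5 (24.6519 km) < 2 (41.8226 km) < 10 (53.6829 km) < 11 (56.1078 km) < 9 (62.1031 km) < …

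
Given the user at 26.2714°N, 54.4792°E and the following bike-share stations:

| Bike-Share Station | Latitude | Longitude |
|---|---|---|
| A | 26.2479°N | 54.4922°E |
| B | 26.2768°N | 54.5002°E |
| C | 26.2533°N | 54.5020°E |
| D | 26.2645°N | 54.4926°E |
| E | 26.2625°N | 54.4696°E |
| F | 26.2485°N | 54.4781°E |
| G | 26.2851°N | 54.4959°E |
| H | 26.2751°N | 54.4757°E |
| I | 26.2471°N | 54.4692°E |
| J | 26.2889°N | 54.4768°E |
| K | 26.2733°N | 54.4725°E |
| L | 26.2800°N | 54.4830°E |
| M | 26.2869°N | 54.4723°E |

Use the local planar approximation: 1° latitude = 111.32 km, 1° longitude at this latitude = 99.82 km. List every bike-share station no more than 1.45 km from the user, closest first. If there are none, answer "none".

H, K, L, E

Distances from 26.2714°N, 54.4792°E:
A: 2.9202 km
B: 2.1807 km
C: 3.0397 km
D: 1.5424 km
E: 1.3784 km
F: 2.5516 km
G: 2.2594 km
H: 0.5401 km
I: 2.8834 km
J: 1.9628 km
K: 0.7014 km
L: 1.0298 km
M: 1.8578 km
Threshold 1.45 km: H (0.5401 km), K (0.7014 km), L (1.0298 km), E (1.3784 km) are within range.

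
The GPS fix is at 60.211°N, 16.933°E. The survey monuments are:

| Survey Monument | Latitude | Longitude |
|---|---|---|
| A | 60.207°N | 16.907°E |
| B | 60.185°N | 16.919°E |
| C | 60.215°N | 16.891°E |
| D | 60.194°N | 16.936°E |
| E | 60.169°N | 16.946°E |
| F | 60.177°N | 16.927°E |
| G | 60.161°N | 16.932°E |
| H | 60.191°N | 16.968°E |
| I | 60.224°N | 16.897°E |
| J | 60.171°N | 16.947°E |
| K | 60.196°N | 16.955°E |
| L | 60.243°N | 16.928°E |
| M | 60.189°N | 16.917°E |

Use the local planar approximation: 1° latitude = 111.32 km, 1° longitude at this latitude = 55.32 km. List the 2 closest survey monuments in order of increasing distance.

Distances from 60.211°N, 16.933°E:
A: 1.506 km
B: 2.996 km
C: 2.366 km
D: 1.900 km
E: 4.730 km
F: 3.799 km
G: 5.566 km
H: 2.951 km
I: 2.462 km
J: 4.520 km
K: 2.066 km
L: 3.573 km
M: 2.604 km
Sorted: A (1.506 km) < D (1.900 km) < K (2.066 km) < C (2.366 km) < …

A, D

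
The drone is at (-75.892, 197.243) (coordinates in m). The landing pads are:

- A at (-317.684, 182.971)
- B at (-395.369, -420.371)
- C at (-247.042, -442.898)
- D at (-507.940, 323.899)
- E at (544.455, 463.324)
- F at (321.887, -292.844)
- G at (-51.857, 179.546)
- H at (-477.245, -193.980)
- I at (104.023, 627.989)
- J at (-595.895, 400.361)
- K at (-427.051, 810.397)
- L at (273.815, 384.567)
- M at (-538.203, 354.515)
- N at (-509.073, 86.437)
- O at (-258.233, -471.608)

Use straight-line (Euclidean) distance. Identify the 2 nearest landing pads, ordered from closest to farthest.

Distances from (-75.892, 197.243):
A: 242.213 m
B: 695.351 m
C: 662.626 m
D: 450.230 m
E: 675.003 m
F: 631.200 m
G: 29.847 m
H: 560.482 m
I: 466.810 m
J: 558.265 m
K: 706.591 m
L: 396.718 m
M: 488.330 m
N: 447.128 m
O: 693.260 m
Sorted: G (29.847 m) < A (242.213 m) < L (396.718 m) < N (447.128 m) < …

G, A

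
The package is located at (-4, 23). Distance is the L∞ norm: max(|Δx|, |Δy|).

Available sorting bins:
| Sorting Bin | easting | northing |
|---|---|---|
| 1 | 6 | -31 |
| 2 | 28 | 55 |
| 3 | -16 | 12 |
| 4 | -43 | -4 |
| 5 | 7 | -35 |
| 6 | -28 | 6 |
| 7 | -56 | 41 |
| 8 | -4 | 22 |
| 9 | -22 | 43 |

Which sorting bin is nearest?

Distances from (-4, 23):
1: max(|10|, |-54|) = 54
2: max(|32|, |32|) = 32
3: max(|-12|, |-11|) = 12
4: max(|-39|, |-27|) = 39
5: max(|11|, |-58|) = 58
6: max(|-24|, |-17|) = 24
7: max(|-52|, |18|) = 52
8: max(|0|, |-1|) = 1
9: max(|-18|, |20|) = 20
Minimum: 8 at 1.

8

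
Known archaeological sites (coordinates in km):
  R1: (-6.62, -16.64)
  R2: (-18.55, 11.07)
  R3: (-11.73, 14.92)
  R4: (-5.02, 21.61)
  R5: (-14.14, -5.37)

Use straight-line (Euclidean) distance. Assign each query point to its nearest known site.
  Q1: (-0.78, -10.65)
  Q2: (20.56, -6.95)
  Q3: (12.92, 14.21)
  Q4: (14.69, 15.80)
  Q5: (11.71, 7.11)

Q1 at (-0.78, -10.65):
  R1: √((-5.84)² + (-5.99)²) = √(34.1056 + 35.8801) = 8.37 km
  R2: √((-17.77)² + (21.72)²) = √(315.7729 + 471.7584) = 28.06 km
  R3: √((-10.95)² + (25.57)²) = √(119.9025 + 653.8249) = 27.82 km
  R4: √((-4.24)² + (32.26)²) = √(17.9776 + 1040.7076) = 32.54 km
  R5: √((-13.36)² + (5.28)²) = √(178.4896 + 27.8784) = 14.37 km
  → nearest: R1 (8.37 km)
Q2 at (20.56, -6.95):
  R1: √((-27.18)² + (-9.69)²) = √(738.7524 + 93.8961) = 28.86 km
  R2: √((-39.11)² + (18.02)²) = √(1529.5921 + 324.7204) = 43.06 km
  R3: √((-32.29)² + (21.87)²) = √(1042.6441 + 478.2969) = 39.00 km
  R4: √((-25.58)² + (28.56)²) = √(654.3364 + 815.6736) = 38.34 km
  R5: √((-34.70)² + (1.58)²) = √(1204.0900 + 2.4964) = 34.74 km
  → nearest: R1 (28.86 km)
Q3 at (12.92, 14.21):
  R1: √((-19.54)² + (-30.85)²) = √(381.8116 + 951.7225) = 36.52 km
  R2: √((-31.47)² + (-3.14)²) = √(990.3609 + 9.8596) = 31.63 km
  R3: √((-24.65)² + (0.71)²) = √(607.6225 + 0.5041) = 24.66 km
  R4: √((-17.94)² + (7.40)²) = √(321.8436 + 54.7600) = 19.41 km
  R5: √((-27.06)² + (-19.58)²) = √(732.2436 + 383.3764) = 33.40 km
  → nearest: R4 (19.41 km)
Q4 at (14.69, 15.80):
  R1: √((-21.31)² + (-32.44)²) = √(454.1161 + 1052.3536) = 38.81 km
  R2: √((-33.24)² + (-4.73)²) = √(1104.8976 + 22.3729) = 33.57 km
  R3: √((-26.42)² + (-0.88)²) = √(698.0164 + 0.7744) = 26.43 km
  R4: √((-19.71)² + (5.81)²) = √(388.4841 + 33.7561) = 20.55 km
  R5: √((-28.83)² + (-21.17)²) = √(831.1689 + 448.1689) = 35.77 km
  → nearest: R4 (20.55 km)
Q5 at (11.71, 7.11):
  R1: √((-18.33)² + (-23.75)²) = √(335.9889 + 564.0625) = 30.00 km
  R2: √((-30.26)² + (3.96)²) = √(915.6676 + 15.6816) = 30.52 km
  R3: √((-23.44)² + (7.81)²) = √(549.4336 + 60.9961) = 24.71 km
  R4: √((-16.73)² + (14.50)²) = √(279.8929 + 210.2500) = 22.14 km
  R5: √((-25.85)² + (-12.48)²) = √(668.2225 + 155.7504) = 28.70 km
  → nearest: R4 (22.14 km)

Q1→R1; Q2→R1; Q3→R4; Q4→R4; Q5→R4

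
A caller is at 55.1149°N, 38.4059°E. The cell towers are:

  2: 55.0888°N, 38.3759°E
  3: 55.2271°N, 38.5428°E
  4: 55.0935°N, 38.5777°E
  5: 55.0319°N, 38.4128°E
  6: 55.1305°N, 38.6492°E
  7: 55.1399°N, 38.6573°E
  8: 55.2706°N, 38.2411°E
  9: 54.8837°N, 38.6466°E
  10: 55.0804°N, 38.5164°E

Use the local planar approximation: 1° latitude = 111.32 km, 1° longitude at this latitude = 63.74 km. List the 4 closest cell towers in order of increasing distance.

2, 10, 5, 4

Distances from 55.1149°N, 38.4059°E:
2: 3.4782 km
3: 15.2363 km
4: 11.2067 km
5: 9.2500 km
6: 15.6049 km
7: 16.2641 km
8: 20.2672 km
9: 29.9631 km
10: 8.0223 km
Sorted: 2 (3.4782 km) < 10 (8.0223 km) < 5 (9.2500 km) < 4 (11.2067 km) < 3 (15.2363 km) < 6 (15.6049 km) < …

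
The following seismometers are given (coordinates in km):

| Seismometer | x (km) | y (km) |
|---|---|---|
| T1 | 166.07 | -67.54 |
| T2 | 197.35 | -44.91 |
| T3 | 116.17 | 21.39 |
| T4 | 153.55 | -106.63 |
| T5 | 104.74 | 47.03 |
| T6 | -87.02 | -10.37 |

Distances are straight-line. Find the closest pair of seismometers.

T3 and T5

Pairwise distances:
T1–T2: 38.61 km
T1–T3: 101.97 km
T1–T4: 41.05 km
T1–T5: 129.95 km
T1–T6: 259.47 km
T2–T3: 104.81 km
T2–T4: 75.68 km
T2–T5: 130.50 km
T2–T6: 286.46 km
T3–T4: 133.37 km
T3–T5: 28.07 km
T3–T6: 205.66 km
T4–T5: 161.23 km
T4–T6: 259.11 km
T5–T6: 200.17 km
Closest pair: T3–T5 at 28.07 km.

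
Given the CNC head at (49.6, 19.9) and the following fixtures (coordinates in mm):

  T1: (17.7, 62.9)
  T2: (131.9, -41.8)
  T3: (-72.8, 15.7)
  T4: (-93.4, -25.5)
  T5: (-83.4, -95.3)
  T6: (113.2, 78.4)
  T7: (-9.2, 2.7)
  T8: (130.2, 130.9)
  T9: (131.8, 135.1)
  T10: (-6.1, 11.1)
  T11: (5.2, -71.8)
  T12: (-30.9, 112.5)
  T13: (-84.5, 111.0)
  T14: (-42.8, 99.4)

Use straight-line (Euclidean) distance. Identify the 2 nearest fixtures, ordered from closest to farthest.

Distances from (49.6, 19.9):
T1: 53.5 mm
T2: 102.9 mm
T3: 122.5 mm
T4: 150.0 mm
T5: 176.0 mm
T6: 86.4 mm
T7: 61.3 mm
T8: 137.2 mm
T9: 141.5 mm
T10: 56.4 mm
T11: 101.9 mm
T12: 122.7 mm
T13: 162.1 mm
T14: 121.9 mm
Sorted: T1 (53.5 mm) < T10 (56.4 mm) < T7 (61.3 mm) < T6 (86.4 mm) < …

T1, T10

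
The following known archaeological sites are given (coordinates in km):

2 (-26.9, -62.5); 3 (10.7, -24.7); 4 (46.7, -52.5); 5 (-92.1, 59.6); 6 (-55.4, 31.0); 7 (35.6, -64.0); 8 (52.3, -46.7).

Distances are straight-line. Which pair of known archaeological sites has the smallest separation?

Pairwise distances:
2–3: √((37.6)² + (37.8)²) = √(1413.7600 + 1428.8400) = 53.32 km
2–4: √((73.6)² + (10.0)²) = √(5416.9600 + 100.0000) = 74.28 km
2–5: √((-65.2)² + (122.1)²) = √(4251.0400 + 14908.4100) = 138.42 km
2–6: √((-28.5)² + (93.5)²) = √(812.2500 + 8742.2500) = 97.75 km
2–7: √((62.5)² + (-1.5)²) = √(3906.2500 + 2.2500) = 62.52 km
2–8: √((79.2)² + (15.8)²) = √(6272.6400 + 249.6400) = 80.76 km
3–4: √((36.0)² + (-27.8)²) = √(1296.0000 + 772.8400) = 45.48 km
3–5: √((-102.8)² + (84.3)²) = √(10567.8400 + 7106.4900) = 132.94 km
3–6: √((-66.1)² + (55.7)²) = √(4369.2100 + 3102.4900) = 86.44 km
3–7: √((24.9)² + (-39.3)²) = √(620.0100 + 1544.4900) = 46.52 km
3–8: √((41.6)² + (-22.0)²) = √(1730.5600 + 484.0000) = 47.06 km
4–5: √((-138.8)² + (112.1)²) = √(19265.4400 + 12566.4100) = 178.41 km
4–6: √((-102.1)² + (83.5)²) = √(10424.4100 + 6972.2500) = 131.90 km
4–7: √((-11.1)² + (-11.5)²) = √(123.2100 + 132.2500) = 15.98 km
4–8: √((5.6)² + (5.8)²) = √(31.3600 + 33.6400) = 8.06 km
5–6: √((36.7)² + (-28.6)²) = √(1346.8900 + 817.9600) = 46.53 km
5–7: √((127.7)² + (-123.6)²) = √(16307.2900 + 15276.9600) = 177.72 km
5–8: √((144.4)² + (-106.3)²) = √(20851.3600 + 11299.6900) = 179.31 km
6–7: √((91.0)² + (-95.0)²) = √(8281.0000 + 9025.0000) = 131.55 km
6–8: √((107.7)² + (-77.7)²) = √(11599.2900 + 6037.2900) = 132.80 km
7–8: √((16.7)² + (17.3)²) = √(278.8900 + 299.2900) = 24.05 km
Closest pair: 4–8 at 8.06 km.

4 and 8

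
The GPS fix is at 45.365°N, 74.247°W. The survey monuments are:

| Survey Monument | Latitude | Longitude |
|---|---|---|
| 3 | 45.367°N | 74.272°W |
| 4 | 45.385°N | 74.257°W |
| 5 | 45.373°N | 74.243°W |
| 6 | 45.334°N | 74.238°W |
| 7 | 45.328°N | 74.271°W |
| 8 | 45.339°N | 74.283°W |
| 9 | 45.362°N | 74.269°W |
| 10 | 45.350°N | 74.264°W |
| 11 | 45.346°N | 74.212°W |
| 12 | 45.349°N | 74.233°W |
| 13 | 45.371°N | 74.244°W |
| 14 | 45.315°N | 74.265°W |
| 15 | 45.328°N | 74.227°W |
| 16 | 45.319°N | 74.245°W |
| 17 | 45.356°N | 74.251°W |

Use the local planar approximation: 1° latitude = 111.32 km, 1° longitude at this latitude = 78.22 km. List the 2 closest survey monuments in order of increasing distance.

Distances from 45.365°N, 74.247°W:
3: √((0.002·111.32)² + (-0.025·78.22)²) = √(0.04957 + 3.82398) = 1.968 km
4: √((0.020·111.32)² + (-0.010·78.22)²) = √(4.95686 + 0.61184) = 2.360 km
5: √((0.008·111.32)² + (0.004·78.22)²) = √(0.79310 + 0.09789) = 0.944 km
6: √((-0.031·111.32)² + (0.009·78.22)²) = √(11.90885 + 0.49559) = 3.522 km
7: √((-0.037·111.32)² + (-0.024·78.22)²) = √(16.96484 + 3.52418) = 4.526 km
8: √((-0.026·111.32)² + (-0.036·78.22)²) = √(8.37709 + 7.92941) = 4.038 km
9: √((-0.003·111.32)² + (-0.022·78.22)²) = √(0.11153 + 2.96129) = 1.753 km
10: √((-0.015·111.32)² + (-0.017·78.22)²) = √(2.78823 + 1.76821) = 2.135 km
11: √((-0.019·111.32)² + (0.035·78.22)²) = √(4.47356 + 7.49500) = 3.460 km
12: √((-0.016·111.32)² + (0.014·78.22)²) = √(3.17239 + 1.19920) = 2.091 km
13: √((0.006·111.32)² + (0.003·78.22)²) = √(0.44612 + 0.05507) = 0.708 km
14: √((-0.050·111.32)² + (-0.018·78.22)²) = √(30.98036 + 1.98235) = 5.741 km
15: √((-0.037·111.32)² + (0.020·78.22)²) = √(16.96484 + 2.44735) = 4.406 km
16: √((-0.046·111.32)² + (0.002·78.22)²) = √(26.22177 + 0.02447) = 5.123 km
17: √((-0.009·111.32)² + (-0.004·78.22)²) = √(1.00376 + 0.09789) = 1.050 km
Sorted: 13 (0.708 km) < 5 (0.944 km) < 17 (1.050 km) < 9 (1.753 km) < …

13, 5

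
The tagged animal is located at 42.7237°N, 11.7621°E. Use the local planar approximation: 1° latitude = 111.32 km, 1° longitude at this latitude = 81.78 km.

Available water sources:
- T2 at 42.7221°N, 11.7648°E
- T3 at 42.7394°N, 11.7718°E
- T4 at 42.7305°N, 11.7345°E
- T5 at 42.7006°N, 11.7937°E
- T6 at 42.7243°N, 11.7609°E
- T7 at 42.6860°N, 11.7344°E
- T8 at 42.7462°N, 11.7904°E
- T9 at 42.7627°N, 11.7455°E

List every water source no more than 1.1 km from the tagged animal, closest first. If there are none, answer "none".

T6, T2

Distances from 42.7237°N, 11.7621°E:
T2: √((-0.0016·111.32)² + (0.0027·81.78)²) = √(0.031724 + 0.048755) = 0.2837 km
T3: √((0.0157·111.32)² + (0.0097·81.78)²) = √(3.054539 + 0.629271) = 1.9193 km
T4: √((0.0068·111.32)² + (-0.0276·81.78)²) = √(0.573013 + 5.094627) = 2.3807 km
T5: √((-0.0231·111.32)² + (0.0316·81.78)²) = √(6.612571 + 6.678338) = 3.6457 km
T6: √((0.0006·111.32)² + (-0.0012·81.78)²) = √(0.004461 + 0.009631) = 0.1187 km
T7: √((-0.0377·111.32)² + (-0.0277·81.78)²) = √(17.612828 + 5.131611) = 4.7691 km
T8: √((0.0225·111.32)² + (0.0283·81.78)²) = √(6.273522 + 5.356327) = 3.4103 km
T9: √((0.0390·111.32)² + (-0.0166·81.78)²) = √(18.848449 + 1.842937) = 4.5488 km
Threshold 1.1 km: T6 (0.1187 km), T2 (0.2837 km) are within range.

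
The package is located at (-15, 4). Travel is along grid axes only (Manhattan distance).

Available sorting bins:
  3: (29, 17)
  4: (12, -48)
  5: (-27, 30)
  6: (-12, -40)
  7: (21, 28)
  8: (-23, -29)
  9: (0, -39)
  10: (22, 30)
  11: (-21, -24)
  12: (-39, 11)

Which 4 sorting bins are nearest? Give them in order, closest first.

12, 11, 5, 8

Distances from (-15, 4):
3: |44| + |13| = 44 + 13 = 57
4: |27| + |-52| = 27 + 52 = 79
5: |-12| + |26| = 12 + 26 = 38
6: |3| + |-44| = 3 + 44 = 47
7: |36| + |24| = 36 + 24 = 60
8: |-8| + |-33| = 8 + 33 = 41
9: |15| + |-43| = 15 + 43 = 58
10: |37| + |26| = 37 + 26 = 63
11: |-6| + |-28| = 6 + 28 = 34
12: |-24| + |7| = 24 + 7 = 31
Sorted: 12 (31) < 11 (34) < 5 (38) < 8 (41) < 6 (47) < 3 (57) < …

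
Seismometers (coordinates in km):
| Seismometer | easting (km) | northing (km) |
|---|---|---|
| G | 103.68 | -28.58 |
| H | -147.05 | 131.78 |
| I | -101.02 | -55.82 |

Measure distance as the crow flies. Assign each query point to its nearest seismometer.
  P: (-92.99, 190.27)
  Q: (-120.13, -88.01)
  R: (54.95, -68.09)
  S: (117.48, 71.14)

P→H; Q→I; R→G; S→G

P at (-92.99, 190.27):
  G: √((196.67)² + (-218.85)²) = √(38679.0889 + 47895.3225) = 294.24 km
  H: √((-54.06)² + (-58.49)²) = √(2922.4836 + 3421.0801) = 79.65 km
  I: √((-8.03)² + (-246.09)²) = √(64.4809 + 60560.2881) = 246.22 km
  → nearest: H (79.65 km)
Q at (-120.13, -88.01):
  G: √((223.81)² + (59.43)²) = √(50090.9161 + 3531.9249) = 231.57 km
  H: √((-26.92)² + (219.79)²) = √(724.6864 + 48307.6441) = 221.43 km
  I: √((19.11)² + (32.19)²) = √(365.1921 + 1036.1961) = 37.44 km
  → nearest: I (37.44 km)
R at (54.95, -68.09):
  G: √((48.73)² + (39.51)²) = √(2374.6129 + 1561.0401) = 62.73 km
  H: √((-202.00)² + (199.87)²) = √(40804.0000 + 39948.0169) = 284.17 km
  I: √((-155.97)² + (12.27)²) = √(24326.6409 + 150.5529) = 156.45 km
  → nearest: G (62.73 km)
S at (117.48, 71.14):
  G: √((-13.80)² + (-99.72)²) = √(190.4400 + 9944.0784) = 100.67 km
  H: √((-264.53)² + (60.64)²) = √(69976.1209 + 3677.2096) = 271.39 km
  I: √((-218.50)² + (-126.96)²) = √(47742.2500 + 16118.8416) = 252.71 km
  → nearest: G (100.67 km)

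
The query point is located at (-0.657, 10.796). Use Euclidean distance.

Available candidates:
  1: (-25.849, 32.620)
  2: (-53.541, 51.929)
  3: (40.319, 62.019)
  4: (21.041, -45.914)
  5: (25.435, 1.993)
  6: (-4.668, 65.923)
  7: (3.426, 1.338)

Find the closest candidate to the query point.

7

Distances from (-0.657, 10.796):
1: √((-25.192)² + (21.824)²) = √(634.63686 + 476.28698) = 33.331
2: √((-52.884)² + (41.133)²) = √(2796.71746 + 1691.92369) = 66.997
3: √((40.976)² + (51.223)²) = √(1679.03258 + 2623.79573) = 65.596
4: √((21.698)² + (-56.710)²) = √(470.80320 + 3216.02410) = 60.719
5: √((26.092)² + (-8.803)²) = √(680.79246 + 77.49281) = 27.537
6: √((-4.011)² + (55.127)²) = √(16.08812 + 3038.98613) = 55.273
7: √((4.083)² + (-9.458)²) = √(16.67089 + 89.45376) = 10.302
Minimum: 7 at 10.302.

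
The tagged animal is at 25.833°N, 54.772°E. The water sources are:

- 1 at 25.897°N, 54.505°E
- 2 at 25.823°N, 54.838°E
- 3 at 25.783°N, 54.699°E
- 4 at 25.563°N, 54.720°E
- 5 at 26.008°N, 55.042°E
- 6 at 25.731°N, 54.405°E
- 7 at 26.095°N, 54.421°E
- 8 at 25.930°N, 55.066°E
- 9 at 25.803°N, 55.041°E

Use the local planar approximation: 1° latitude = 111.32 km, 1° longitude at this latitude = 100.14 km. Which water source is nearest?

Distances from 25.833°N, 54.772°E:
1: √((0.064·111.32)² + (-0.267·100.14)²) = √(50.75822 + 714.88749) = 27.670 km
2: √((-0.010·111.32)² + (0.066·100.14)²) = √(1.23921 + 43.68205) = 6.702 km
3: √((-0.050·111.32)² + (-0.073·100.14)²) = √(30.98036 + 53.43932) = 9.188 km
4: √((-0.270·111.32)² + (-0.052·100.14)²) = √(903.38718 + 27.11576) = 30.504 km
5: √((0.175·111.32)² + (0.270·100.14)²) = √(379.50936 + 731.04263) = 33.325 km
6: √((-0.102·111.32)² + (-0.367·100.14)²) = √(128.92785 + 1350.66393) = 38.465 km
7: √((0.262·111.32)² + (-0.351·100.14)²) = √(850.64622 + 1235.46204) = 45.674 km
8: √((0.097·111.32)² + (0.294·100.14)²) = √(116.59767 + 866.78190) = 31.359 km
9: √((-0.030·111.32)² + (0.269·100.14)²) = √(11.15293 + 725.63753) = 27.144 km
Minimum: 2 at 6.702 km.

2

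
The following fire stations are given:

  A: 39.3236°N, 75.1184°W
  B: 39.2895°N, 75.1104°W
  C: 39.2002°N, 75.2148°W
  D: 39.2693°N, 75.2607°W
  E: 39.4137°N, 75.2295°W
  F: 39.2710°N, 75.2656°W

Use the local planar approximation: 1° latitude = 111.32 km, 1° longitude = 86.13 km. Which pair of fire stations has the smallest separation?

D and F

Pairwise distances:
A–B: √((-0.0341·111.32)² + (0.0080·86.13)²) = √(14.409707 + 0.474776) = 3.8580 km
A–C: √((-0.1234·111.32)² + (-0.0964·86.13)²) = √(188.702092 + 68.938680) = 16.0512 km
A–D: √((-0.0543·111.32)² + (-0.1423·86.13)²) = √(36.538108 + 150.216865) = 13.6658 km
A–E: √((0.0901·111.32)² + (-0.1111·86.13)²) = √(100.599536 + 91.566584) = 13.8624 km
A–F: √((-0.0526·111.32)² + (-0.1472·86.13)²) = √(34.286084 + 160.740204) = 13.9652 km
B–C: √((-0.0893·111.32)² + (-0.1044·86.13)²) = √(98.821016 + 80.855560) = 13.4043 km
B–D: √((-0.0202·111.32)² + (-0.1503·86.13)²) = √(5.056490 + 167.581802) = 13.1392 km
B–E: √((0.1242·111.32)² + (-0.1191·86.13)²) = √(191.156727 + 105.228267) = 17.2158 km
B–F: √((-0.0185·111.32)² + (-0.1552·86.13)²) = √(4.241211 + 178.686741) = 13.5251 km
C–D: √((0.0691·111.32)² + (-0.0459·86.13)²) = √(59.170125 + 15.629111) = 8.6487 km
C–E: √((0.2135·111.32)² + (-0.0147·86.13)²) = √(564.861733 + 1.603037) = 23.8005 km
C–F: √((0.0708·111.32)² + (-0.0508·86.13)²) = √(62.117349 + 19.144160) = 9.0145 km
D–E: √((0.1444·111.32)² + (0.0312·86.13)²) = √(258.393022 + 7.221345) = 16.2977 km
D–F: √((0.0017·111.32)² + (-0.0049·86.13)²) = √(0.035813 + 0.178115) = 0.4625 km
E–F: √((-0.1427·111.32)² + (-0.0361·86.13)²) = √(252.344789 + 9.667703) = 16.1868 km
Closest pair: D–F at 0.4625 km.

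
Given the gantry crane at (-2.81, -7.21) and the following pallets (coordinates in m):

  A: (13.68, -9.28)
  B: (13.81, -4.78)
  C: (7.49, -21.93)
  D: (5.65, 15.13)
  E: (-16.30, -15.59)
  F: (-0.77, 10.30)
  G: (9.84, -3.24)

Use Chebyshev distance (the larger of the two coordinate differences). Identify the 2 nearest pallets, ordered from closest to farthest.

Distances from (-2.81, -7.21):
A: max(|16.49|, |-2.07|) = 16.49 m
B: max(|16.62|, |2.43|) = 16.62 m
C: max(|10.30|, |-14.72|) = 14.72 m
D: max(|8.46|, |22.34|) = 22.34 m
E: max(|-13.49|, |-8.38|) = 13.49 m
F: max(|2.04|, |17.51|) = 17.51 m
G: max(|12.65|, |3.97|) = 12.65 m
Sorted: G (12.65 m) < E (13.49 m) < C (14.72 m) < A (16.49 m) < …

G, E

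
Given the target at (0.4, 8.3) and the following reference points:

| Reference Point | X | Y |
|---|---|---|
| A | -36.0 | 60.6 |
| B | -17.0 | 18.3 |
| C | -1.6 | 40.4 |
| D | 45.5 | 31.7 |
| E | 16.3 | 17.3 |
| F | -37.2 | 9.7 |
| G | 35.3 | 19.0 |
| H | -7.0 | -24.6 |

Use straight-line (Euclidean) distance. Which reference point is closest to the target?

E

Distances from (0.4, 8.3):
A: √((-36.4)² + (52.3)²) = √(1324.960 + 2735.290) = 63.7
B: √((-17.4)² + (10.0)²) = √(302.760 + 100.000) = 20.1
C: √((-2.0)² + (32.1)²) = √(4.000 + 1030.410) = 32.2
D: √((45.1)² + (23.4)²) = √(2034.010 + 547.560) = 50.8
E: √((15.9)² + (9.0)²) = √(252.810 + 81.000) = 18.3
F: √((-37.6)² + (1.4)²) = √(1413.760 + 1.960) = 37.6
G: √((34.9)² + (10.7)²) = √(1218.010 + 114.490) = 36.5
H: √((-7.4)² + (-32.9)²) = √(54.760 + 1082.410) = 33.7
Minimum: E at 18.3.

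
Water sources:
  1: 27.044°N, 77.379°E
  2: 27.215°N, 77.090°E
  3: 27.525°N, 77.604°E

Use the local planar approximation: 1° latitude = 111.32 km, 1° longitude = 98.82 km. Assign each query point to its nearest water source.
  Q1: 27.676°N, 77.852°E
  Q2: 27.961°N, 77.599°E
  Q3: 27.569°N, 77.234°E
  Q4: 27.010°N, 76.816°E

Q1 at 27.676°N, 77.852°E:
  1: √((-0.632·111.32)² + (-0.473·98.82)²) = √(4949.71909 + 2184.80148) = 84.466 km
  2: √((-0.461·111.32)² + (-0.762·98.82)²) = √(2633.59049 + 5670.21650) = 91.125 km
  3: √((-0.151·111.32)² + (-0.248·98.82)²) = √(282.55324 + 600.61069) = 29.718 km
  → nearest: 3 (29.718 km)
Q2 at 27.961°N, 77.599°E:
  1: √((-0.917·111.32)² + (-0.220·98.82)²) = √(10420.41623 + 472.64499) = 104.370 km
  2: √((-0.746·111.32)² + (-0.509·98.82)²) = √(6896.42552 + 2530.02763) = 97.090 km
  3: √((-0.436·111.32)² + (0.005·98.82)²) = √(2355.69670 + 0.24413) = 48.538 km
  → nearest: 3 (48.538 km)
Q3 at 27.569°N, 77.234°E:
  1: √((-0.525·111.32)² + (0.145·98.82)²) = √(3415.58425 + 205.31738) = 60.174 km
  2: √((-0.354·111.32)² + (-0.144·98.82)²) = √(1552.93372 + 202.49518) = 41.898 km
  3: √((-0.044·111.32)² + (0.370·98.82)²) = √(23.99119 + 1336.88222) = 36.890 km
  → nearest: 3 (36.890 km)
Q4 at 27.010°N, 76.816°E:
  1: √((0.034·111.32)² + (0.563·98.82)²) = √(14.32532 + 3095.32666) = 55.764 km
  2: √((0.205·111.32)² + (0.274·98.82)²) = √(520.77978 + 733.14660) = 35.411 km
  3: √((0.515·111.32)² + (0.788·98.82)²) = √(3286.70597 + 6063.76182) = 96.698 km
  → nearest: 2 (35.411 km)

Q1→3; Q2→3; Q3→3; Q4→2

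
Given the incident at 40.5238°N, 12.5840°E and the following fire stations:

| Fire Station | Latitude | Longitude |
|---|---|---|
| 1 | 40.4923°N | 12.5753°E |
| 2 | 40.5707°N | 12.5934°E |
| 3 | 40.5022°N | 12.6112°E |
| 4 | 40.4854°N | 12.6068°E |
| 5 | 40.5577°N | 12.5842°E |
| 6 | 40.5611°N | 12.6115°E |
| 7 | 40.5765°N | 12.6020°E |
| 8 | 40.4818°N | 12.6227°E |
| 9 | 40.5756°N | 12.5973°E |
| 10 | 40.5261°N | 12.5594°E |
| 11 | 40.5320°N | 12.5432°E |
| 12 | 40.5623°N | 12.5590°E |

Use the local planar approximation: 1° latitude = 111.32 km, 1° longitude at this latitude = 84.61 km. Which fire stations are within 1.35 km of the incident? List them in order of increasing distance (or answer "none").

none

Distances from 40.5238°N, 12.5840°E:
1: √((-0.0315·111.32)² + (-0.0087·84.61)²) = √(12.296103 + 0.541854) = 3.5830 km
2: √((0.0469·111.32)² + (0.0094·84.61)²) = √(27.257880 + 0.632556) = 5.2811 km
3: √((-0.0216·111.32)² + (0.0272·84.61)²) = √(5.781678 + 5.296405) = 3.3284 km
4: √((-0.0384·111.32)² + (0.0228·84.61)²) = √(18.272957 + 3.721458) = 4.6898 km
5: √((0.0339·111.32)² + (0.0002·84.61)²) = √(14.241174 + 0.000286) = 3.7738 km
6: √((0.0373·111.32)² + (0.0275·84.61)²) = √(17.241064 + 5.413882) = 4.7597 km
7: √((0.0527·111.32)² + (0.0180·84.61)²) = √(34.416573 + 2.319468) = 6.0610 km
8: √((-0.0420·111.32)² + (0.0387·84.61)²) = √(21.859739 + 10.721741) = 5.7080 km
9: √((0.0518·111.32)² + (0.0133·84.61)²) = √(33.251092 + 1.266329) = 5.8752 km
10: √((0.0023·111.32)² + (-0.0246·84.61)²) = √(0.065554 + 4.332251) = 2.0971 km
11: √((0.0082·111.32)² + (-0.0408·84.61)²) = √(0.833248 + 11.916912) = 3.5707 km
12: √((0.0385·111.32)² + (-0.0250·84.61)²) = √(18.368253 + 4.474283) = 4.7794 km
Threshold 1.35 km: none within range.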